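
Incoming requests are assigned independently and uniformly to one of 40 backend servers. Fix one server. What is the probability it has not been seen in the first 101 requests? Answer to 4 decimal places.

On each request the fixed server fails to appear with probability 39/40.
P(still missing after 101) = (39/40)^101 = 0.07753.

0.0775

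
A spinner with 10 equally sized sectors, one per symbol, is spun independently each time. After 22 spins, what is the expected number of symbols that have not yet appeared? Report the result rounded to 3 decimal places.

For each symbol, P(unseen after 22) = (9/10)^22 = 0.0985.
By linearity of expectation, E[unseen] = 10·(9/10)^22 = 0.9848.

0.985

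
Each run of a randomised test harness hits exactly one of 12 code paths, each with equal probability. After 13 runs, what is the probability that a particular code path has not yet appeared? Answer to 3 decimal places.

On each run the fixed code path fails to appear with probability 11/12.
P(still missing after 13) = (11/12)^13 = 0.3227.

0.323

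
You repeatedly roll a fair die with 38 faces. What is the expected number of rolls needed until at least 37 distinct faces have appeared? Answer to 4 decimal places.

122.6603

With k distinct faces already seen, the next new one arrives after an expected 38/(38-k) rolls.
Sum over k = 0,...,36: E = 38/38 + 38/37 + 38/36 + ... + 38/3 + 38/2 = 122.66028.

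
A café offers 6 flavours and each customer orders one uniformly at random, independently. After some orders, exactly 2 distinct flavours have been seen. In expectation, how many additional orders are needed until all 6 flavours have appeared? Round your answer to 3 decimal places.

From k distinct to k+1 distinct takes on average 6/(6-k) orders.
Sum over k = 2,...,5: E = 6/4 + 6/3 + 6/2 + 6/1 = 12.5000.

12.500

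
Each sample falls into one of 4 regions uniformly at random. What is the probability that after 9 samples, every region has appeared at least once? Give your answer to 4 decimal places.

0.7114

Let A_i be the event that region i is missing after 9 samples. By inclusion–exclusion on the A_i,
P(all seen) = Σ_{j=0}^{4} (-1)^j C(4,j)((4-j)/4)^9
= 1.00000 - 0.30034 + 0.01172 - 0.00002 + 0.00000
= 0.71136.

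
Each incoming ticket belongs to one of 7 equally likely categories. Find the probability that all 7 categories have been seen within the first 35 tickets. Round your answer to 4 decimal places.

0.9684

Let A_i be the event that category i is missing after 35 tickets. By inclusion–exclusion on the A_i,
P(all seen) = Σ_{j=0}^{7} (-1)^j C(7,j)((7-j)/7)^35
= 1.00000 - 0.03177 + 0.00016 - 0.00000 + 0.00000 - 0.00000 + 0.00000 - 0.00000
= 0.96840.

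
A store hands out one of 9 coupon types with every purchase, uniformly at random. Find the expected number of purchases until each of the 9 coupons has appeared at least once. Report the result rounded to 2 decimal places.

25.46

The wait to go from k to k+1 distinct coupons is geometric with mean 9/(9-k).
E[T] = 9/9 + 9/8 + 9/7 + ... + 9/2 + 9/1 = 9·H_{9}.
H_{9} = 2.829, so E[T] = 25.461.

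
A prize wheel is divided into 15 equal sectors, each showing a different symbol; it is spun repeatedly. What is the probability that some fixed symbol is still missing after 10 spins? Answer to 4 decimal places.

On each spin the fixed symbol fails to appear with probability 14/15.
P(still missing after 10) = (14/15)^10 = 0.50161.

0.5016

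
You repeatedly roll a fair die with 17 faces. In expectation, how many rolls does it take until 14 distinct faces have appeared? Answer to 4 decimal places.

Going from k to k+1 distinct takes a geometric number of rolls with mean 17/(17-k).
Sum over k = 0,...,13: E = 17/17 + 17/16 + 17/15 + ... + 17/5 + 17/4 = 27.30573.

27.3057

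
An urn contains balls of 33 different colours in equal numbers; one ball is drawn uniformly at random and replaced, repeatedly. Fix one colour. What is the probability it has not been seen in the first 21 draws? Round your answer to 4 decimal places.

On each draw the fixed colour fails to appear with probability 32/33.
P(still missing after 21) = (32/33)^21 = 0.52403.

0.5240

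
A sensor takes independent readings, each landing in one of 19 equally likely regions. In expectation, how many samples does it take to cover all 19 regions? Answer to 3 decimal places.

After k distinct regions have appeared, the next sample gives a new one with probability (19-k)/19, so the expected wait for the (k+1)-th is 19/(19-k).
E[T] = 19/19 + 19/18 + 19/17 + ... + 19/2 + 19/1 = 19·H_{19}.
H_{19} = 3.5477, so E[T] = 67.4071.

67.407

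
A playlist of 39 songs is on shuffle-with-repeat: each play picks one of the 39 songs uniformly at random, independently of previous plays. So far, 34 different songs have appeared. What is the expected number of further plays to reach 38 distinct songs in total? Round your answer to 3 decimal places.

50.050

With k distinct songs already seen, the next new one takes an expected 39/(39-k) plays.
Sum over k = 34,...,37: E = 39/5 + 39/4 + 39/3 + 39/2 = 50.0500.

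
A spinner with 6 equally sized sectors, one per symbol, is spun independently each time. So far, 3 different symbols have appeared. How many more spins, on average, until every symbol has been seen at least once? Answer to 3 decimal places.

11.000

The wait to go from k to k+1 distinct symbols is geometric with mean 6/(6-k).
Sum over k = 3,...,5: E = 6/3 + 6/2 + 6/1 = 11.0000.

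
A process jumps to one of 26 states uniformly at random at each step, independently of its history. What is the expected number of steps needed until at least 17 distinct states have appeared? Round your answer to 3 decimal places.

With k distinct states already seen, the next new one arrives after an expected 26/(26-k) steps.
Sum over k = 0,...,16: E = 26/26 + 26/25 + 26/24 + ... + 26/11 + 26/10 = 26.6617.

26.662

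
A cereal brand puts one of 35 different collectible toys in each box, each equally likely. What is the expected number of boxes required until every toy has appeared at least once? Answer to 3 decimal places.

Split into phases: going from k distinct to k+1 distinct takes on average 35/(35-k) boxes.
E[T] = 35/35 + 35/34 + 35/33 + ... + 35/2 + 35/1 = 35·H_{35}.
H_{35} = 4.1468, so E[T] = 145.1373.

145.137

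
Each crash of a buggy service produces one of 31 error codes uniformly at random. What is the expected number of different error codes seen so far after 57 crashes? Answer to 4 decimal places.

For each error code, P(seen in 57 crashes) = 1 - (30/31)^57 = 0.84573.
By linearity of expectation, E[distinct seen] = 31·(1 - (30/31)^57) = 26.21748.

26.2175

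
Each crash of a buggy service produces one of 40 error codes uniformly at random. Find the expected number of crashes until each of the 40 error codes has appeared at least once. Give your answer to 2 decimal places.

After k distinct error codes have appeared, the next crash gives a new one with probability (40-k)/40, so the expected wait for the (k+1)-th is 40/(40-k).
E[T] = 40/40 + 40/39 + 40/38 + ... + 40/2 + 40/1 = 40·H_{40}.
H_{40} = 4.279, so E[T] = 171.142.

171.14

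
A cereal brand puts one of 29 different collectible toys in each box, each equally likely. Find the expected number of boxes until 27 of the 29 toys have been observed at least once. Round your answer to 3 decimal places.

With k distinct toys already seen, the next new one arrives after an expected 29/(29-k) boxes.
Sum over k = 0,...,26: E = 29/29 + 29/28 + 29/27 + ... + 29/4 + 29/3 = 71.3880.

71.388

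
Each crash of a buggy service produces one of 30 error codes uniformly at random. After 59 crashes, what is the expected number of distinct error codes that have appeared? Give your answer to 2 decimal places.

25.94

For each error code, P(seen in 59 crashes) = 1 - (29/30)^59 = 0.865.
By linearity of expectation, E[distinct seen] = 30·(1 - (29/30)^59) = 25.941.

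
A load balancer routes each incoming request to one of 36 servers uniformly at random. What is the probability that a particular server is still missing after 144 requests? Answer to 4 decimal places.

0.0173

Each request misses the fixed server with probability (36-1)/36 = 35/36, independently.
P(still missing after 144) = (35/36)^144 = 0.01731.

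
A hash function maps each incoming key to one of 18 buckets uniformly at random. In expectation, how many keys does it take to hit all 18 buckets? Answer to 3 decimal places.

62.912

Split into phases: going from k distinct to k+1 distinct takes on average 18/(18-k) keys.
E[T] = 18/18 + 18/17 + 18/16 + ... + 18/2 + 18/1 = 18·H_{18}.
H_{18} = 3.4951, so E[T] = 62.9119.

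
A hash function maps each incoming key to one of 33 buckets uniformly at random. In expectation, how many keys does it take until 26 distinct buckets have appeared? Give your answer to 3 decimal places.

With k distinct buckets already seen, the next new one arrives after an expected 33/(33-k) keys.
Sum over k = 0,...,25: E = 33/33 + 33/32 + 33/31 + ... + 33/9 + 33/8 = 49.3661.

49.366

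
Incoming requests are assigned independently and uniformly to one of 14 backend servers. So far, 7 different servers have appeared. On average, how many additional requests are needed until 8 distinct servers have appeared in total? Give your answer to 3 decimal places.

With k distinct servers already seen, the next new one takes an expected 14/(14-k) requests.
Only the k = 7 term is needed: E = 14/7 = 2.0000.

2.000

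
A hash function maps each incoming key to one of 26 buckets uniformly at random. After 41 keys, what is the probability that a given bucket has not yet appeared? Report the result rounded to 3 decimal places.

0.200

On each key the fixed bucket fails to appear with probability 25/26.
P(still missing after 41) = (25/26)^41 = 0.2003.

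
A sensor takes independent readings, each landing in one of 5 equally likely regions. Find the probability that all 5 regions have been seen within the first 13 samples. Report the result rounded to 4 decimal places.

By inclusion–exclusion over which regions are missing,
P(all seen) = Σ_{j=0}^{5} (-1)^j C(5,j)((5-j)/5)^13
= 1.00000 - 0.27488 + 0.01306 - 0.00007 + 0.00000 - 0.00000
= 0.73812.

0.7381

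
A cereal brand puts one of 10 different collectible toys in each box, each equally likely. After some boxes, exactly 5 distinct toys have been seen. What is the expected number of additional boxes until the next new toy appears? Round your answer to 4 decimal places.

2.0000

The number of boxes until the next new toy is geometric with success probability 5/10, so its mean is 10/5.
E = 10/5 = 2.00000.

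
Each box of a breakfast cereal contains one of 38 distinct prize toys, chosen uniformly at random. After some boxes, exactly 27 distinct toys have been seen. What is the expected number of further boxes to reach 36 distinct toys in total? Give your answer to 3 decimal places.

The wait to go from k to k+1 distinct toys is geometric with mean 38/(38-k).
Sum over k = 27,...,35: E = 38/11 + 38/10 + 38/9 + ... + 38/4 + 38/3 = 57.7553.

57.755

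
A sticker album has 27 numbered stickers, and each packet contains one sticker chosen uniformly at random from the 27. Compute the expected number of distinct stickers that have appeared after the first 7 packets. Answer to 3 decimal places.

6.268

For each sticker, P(seen in 7 packets) = 1 - (26/27)^7 = 0.2322.
By linearity of expectation, E[distinct seen] = 27·(1 - (26/27)^7) = 6.2685.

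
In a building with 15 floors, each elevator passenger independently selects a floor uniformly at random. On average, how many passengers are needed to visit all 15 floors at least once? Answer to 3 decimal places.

After k distinct floors have appeared, the next passenger gives a new one with probability (15-k)/15, so the expected wait for the (k+1)-th is 15/(15-k).
E[T] = 15/15 + 15/14 + 15/13 + ... + 15/2 + 15/1 = 15·H_{15}.
H_{15} = 3.3182, so E[T] = 49.7734.

49.773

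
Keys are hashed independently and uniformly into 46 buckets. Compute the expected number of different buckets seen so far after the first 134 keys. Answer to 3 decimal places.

43.581

For each bucket, P(seen in 134 keys) = 1 - (45/46)^134 = 0.9474.
By linearity of expectation, E[distinct seen] = 46·(1 - (45/46)^134) = 43.5807.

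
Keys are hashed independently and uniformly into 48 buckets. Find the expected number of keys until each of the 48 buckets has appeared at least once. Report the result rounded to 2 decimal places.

214.02

After k distinct buckets have appeared, the next key gives a new one with probability (48-k)/48, so the expected wait for the (k+1)-th is 48/(48-k).
E[T] = 48/48 + 48/47 + 48/46 + ... + 48/2 + 48/1 = 48·H_{48}.
H_{48} = 4.459, so E[T] = 214.022.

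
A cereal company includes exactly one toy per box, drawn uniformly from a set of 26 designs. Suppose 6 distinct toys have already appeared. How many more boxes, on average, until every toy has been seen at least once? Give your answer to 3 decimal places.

With k distinct toys already seen, the next new one takes an expected 26/(26-k) boxes.
Sum over k = 6,...,25: E = 26/20 + 26/19 + 26/18 + ... + 26/2 + 26/1 = 93.5412.

93.541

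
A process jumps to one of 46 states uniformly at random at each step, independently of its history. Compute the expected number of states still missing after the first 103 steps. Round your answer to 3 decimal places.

For each state, P(unseen after 103) = (45/46)^103 = 0.1040.
By linearity of expectation, E[unseen] = 46·(45/46)^103 = 4.7818.

4.782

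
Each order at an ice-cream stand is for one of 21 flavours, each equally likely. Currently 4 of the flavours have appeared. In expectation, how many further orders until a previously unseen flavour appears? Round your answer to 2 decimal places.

1.24

The number of orders until the next new flavour is geometric with success probability 17/21, so its mean is 21/17.
E = 21/17 = 1.235.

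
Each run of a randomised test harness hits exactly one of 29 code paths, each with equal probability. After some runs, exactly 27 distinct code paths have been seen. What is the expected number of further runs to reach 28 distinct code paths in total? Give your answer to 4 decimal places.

14.5000

From k distinct to k+1 distinct takes on average 29/(29-k) runs.
Only the k = 27 term is needed: E = 29/2 = 14.50000.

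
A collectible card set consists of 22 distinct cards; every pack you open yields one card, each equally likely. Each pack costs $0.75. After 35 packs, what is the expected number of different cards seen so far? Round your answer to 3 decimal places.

17.682

For each card, P(seen in 35 packs) = 1 - (21/22)^35 = 0.8037.
By linearity of expectation, E[distinct seen] = 22·(1 - (21/22)^35) = 17.6818.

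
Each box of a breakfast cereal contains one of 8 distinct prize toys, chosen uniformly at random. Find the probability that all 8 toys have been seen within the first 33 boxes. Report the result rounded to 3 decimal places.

Let A_i be the event that toy i is missing after 33 boxes. By inclusion–exclusion on the A_i,
P(all seen) = Σ_{j=0}^{8} (-1)^j C(8,j)((8-j)/8)^33
= 1.0000 - 0.0976 + 0.0021 - 0.0000 + 0.0000 - 0.0000 + 0.0000 - 0.0000 + 0.0000
= 0.9045.

0.905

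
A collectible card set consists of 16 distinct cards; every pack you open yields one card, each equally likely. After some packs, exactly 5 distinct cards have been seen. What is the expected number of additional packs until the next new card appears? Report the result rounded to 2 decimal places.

Each pack yields a new card with probability (16-5)/16 = 11/16, so the wait is geometric with mean 16/11.
E = 16/11 = 1.455.

1.45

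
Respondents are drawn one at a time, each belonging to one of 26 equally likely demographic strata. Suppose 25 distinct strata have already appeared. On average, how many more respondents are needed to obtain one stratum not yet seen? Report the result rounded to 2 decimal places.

The number of respondents until the next new stratum is geometric with success probability 1/26, so its mean is 26/1.
E = 26/1 = 26.000.

26.00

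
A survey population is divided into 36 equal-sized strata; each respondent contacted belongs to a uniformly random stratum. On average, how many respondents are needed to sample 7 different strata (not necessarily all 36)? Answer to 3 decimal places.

Going from k to k+1 distinct takes a geometric number of respondents with mean 36/(36-k).
Sum over k = 0,...,6: E = 36/36 + 36/35 + 36/34 + ... + 36/31 + 36/30 = 7.6646.

7.665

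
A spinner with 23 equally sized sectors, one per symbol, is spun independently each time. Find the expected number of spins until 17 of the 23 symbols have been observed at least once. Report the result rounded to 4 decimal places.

29.5387

With k distinct symbols already seen, the next new one arrives after an expected 23/(23-k) spins.
Sum over k = 0,...,16: E = 23/23 + 23/22 + 23/21 + ... + 23/8 + 23/7 = 29.53870.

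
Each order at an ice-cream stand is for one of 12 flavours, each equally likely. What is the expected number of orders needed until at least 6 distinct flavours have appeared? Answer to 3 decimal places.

7.839

Going from k to k+1 distinct takes a geometric number of orders with mean 12/(12-k).
Sum over k = 0,...,5: E = 12/12 + 12/11 + 12/10 + 12/9 + 12/8 + 12/7 = 7.8385.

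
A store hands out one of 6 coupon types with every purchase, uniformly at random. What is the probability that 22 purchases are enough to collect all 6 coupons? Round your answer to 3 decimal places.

By inclusion–exclusion over which coupons are missing,
P(all seen) = Σ_{j=0}^{6} (-1)^j C(6,j)((6-j)/6)^22
= 1.0000 - 0.1087 + 0.0020 - 0.0000 + 0.0000 - 0.0000 + 0.0000
= 0.8933.

0.893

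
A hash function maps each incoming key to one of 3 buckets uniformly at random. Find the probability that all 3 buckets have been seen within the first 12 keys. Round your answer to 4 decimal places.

0.9769

By inclusion–exclusion over which buckets are missing,
P(all seen) = Σ_{j=0}^{3} (-1)^j C(3,j)((3-j)/3)^12
= 1.00000 - 0.02312 + 0.00001 - 0.00000
= 0.97688.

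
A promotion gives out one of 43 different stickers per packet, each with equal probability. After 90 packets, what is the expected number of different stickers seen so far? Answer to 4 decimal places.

For each sticker, P(seen in 90 packets) = 1 - (42/43)^90 = 0.87970.
By linearity of expectation, E[distinct seen] = 43·(1 - (42/43)^90) = 37.82699.

37.8270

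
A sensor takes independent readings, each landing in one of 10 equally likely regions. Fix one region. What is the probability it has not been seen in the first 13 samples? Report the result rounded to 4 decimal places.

On each sample the fixed region fails to appear with probability 9/10.
P(still missing after 13) = (9/10)^13 = 0.25419.

0.2542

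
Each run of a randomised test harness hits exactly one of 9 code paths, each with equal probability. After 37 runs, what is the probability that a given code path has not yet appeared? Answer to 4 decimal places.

Each run misses the fixed code path with probability (9-1)/9 = 8/9, independently.
P(still missing after 37) = (8/9)^37 = 0.01280.

0.0128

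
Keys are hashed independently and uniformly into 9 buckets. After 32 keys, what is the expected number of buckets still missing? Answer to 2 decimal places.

For each bucket, P(unseen after 32) = (8/9)^32 = 0.023.
By linearity of expectation, E[unseen] = 9·(8/9)^32 = 0.208.

0.21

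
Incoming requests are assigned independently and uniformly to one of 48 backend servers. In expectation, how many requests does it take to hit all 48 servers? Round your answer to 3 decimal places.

214.022

The wait to go from k to k+1 distinct servers is geometric with mean 48/(48-k).
E[T] = 48/48 + 48/47 + 48/46 + ... + 48/2 + 48/1 = 48·H_{48}.
H_{48} = 4.4588, so E[T] = 214.0223.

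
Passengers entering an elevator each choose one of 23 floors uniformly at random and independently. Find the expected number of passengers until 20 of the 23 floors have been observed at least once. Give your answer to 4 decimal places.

43.7220

Going from k to k+1 distinct takes a geometric number of passengers with mean 23/(23-k).
Sum over k = 0,...,19: E = 23/23 + 23/22 + 23/21 + ... + 23/5 + 23/4 = 43.72204.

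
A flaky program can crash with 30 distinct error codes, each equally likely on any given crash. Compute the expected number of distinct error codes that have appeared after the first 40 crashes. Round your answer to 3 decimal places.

22.270

For each error code, P(seen in 40 crashes) = 1 - (29/30)^40 = 0.7423.
By linearity of expectation, E[distinct seen] = 30·(1 - (29/30)^40) = 22.2698.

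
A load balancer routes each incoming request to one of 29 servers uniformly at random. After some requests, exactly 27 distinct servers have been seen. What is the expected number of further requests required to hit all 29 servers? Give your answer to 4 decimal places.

With k distinct servers already seen, the next new one takes an expected 29/(29-k) requests.
Sum over k = 27,...,28: E = 29/2 + 29/1 = 43.50000.

43.5000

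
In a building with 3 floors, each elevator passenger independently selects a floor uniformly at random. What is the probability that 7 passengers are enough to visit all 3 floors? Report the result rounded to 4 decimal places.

By inclusion–exclusion over which floors are missing,
P(all seen) = Σ_{j=0}^{3} (-1)^j C(3,j)((3-j)/3)^7
= 1.00000 - 0.17558 + 0.00137 - 0.00000
= 0.82579.

0.8258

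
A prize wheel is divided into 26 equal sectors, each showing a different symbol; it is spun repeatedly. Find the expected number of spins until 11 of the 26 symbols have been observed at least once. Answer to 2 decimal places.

13.94

With k distinct symbols already seen, the next new one arrives after an expected 26/(26-k) spins.
Sum over k = 0,...,10: E = 26/26 + 26/25 + 26/24 + ... + 26/17 + 26/16 = 13.941.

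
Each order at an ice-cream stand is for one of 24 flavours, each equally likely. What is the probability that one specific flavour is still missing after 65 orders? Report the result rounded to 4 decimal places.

On each order the fixed flavour fails to appear with probability 23/24.
P(still missing after 65) = (23/24)^65 = 0.06289.

0.0629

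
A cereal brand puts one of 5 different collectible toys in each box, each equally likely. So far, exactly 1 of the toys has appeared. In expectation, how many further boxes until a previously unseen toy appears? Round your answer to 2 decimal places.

Each box yields a new toy with probability (5-1)/5 = 4/5, so the wait is geometric with mean 5/4.
E = 5/4 = 1.250.

1.25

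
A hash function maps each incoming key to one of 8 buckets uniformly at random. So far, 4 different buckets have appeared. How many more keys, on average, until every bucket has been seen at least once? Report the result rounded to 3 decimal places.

From k distinct to k+1 distinct takes on average 8/(8-k) keys.
Sum over k = 4,...,7: E = 8/4 + 8/3 + 8/2 + 8/1 = 16.6667.

16.667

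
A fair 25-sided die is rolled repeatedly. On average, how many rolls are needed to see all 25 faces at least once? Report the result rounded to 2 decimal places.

95.40

After k distinct faces have appeared, the next roll gives a new one with probability (25-k)/25, so the expected wait for the (k+1)-th is 25/(25-k).
E[T] = 25/25 + 25/24 + 25/23 + ... + 25/2 + 25/1 = 25·H_{25}.
H_{25} = 3.816, so E[T] = 95.399.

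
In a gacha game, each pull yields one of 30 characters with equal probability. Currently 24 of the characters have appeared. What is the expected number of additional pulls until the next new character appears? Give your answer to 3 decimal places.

5.000

The number of pulls until the next new character is geometric with success probability 6/30, so its mean is 30/6.
E = 30/6 = 5.0000.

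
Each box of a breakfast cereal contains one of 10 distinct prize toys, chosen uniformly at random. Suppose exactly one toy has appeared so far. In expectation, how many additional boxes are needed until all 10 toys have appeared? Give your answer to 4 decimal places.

28.2897

From k distinct to k+1 distinct takes on average 10/(10-k) boxes.
Sum over k = 1,...,9: E = 10/9 + 10/8 + 10/7 + ... + 10/2 + 10/1 = 28.28968.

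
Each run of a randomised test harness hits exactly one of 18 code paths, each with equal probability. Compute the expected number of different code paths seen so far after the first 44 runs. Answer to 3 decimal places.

For each code path, P(seen in 44 runs) = 1 - (17/18)^44 = 0.9191.
By linearity of expectation, E[distinct seen] = 18·(1 - (17/18)^44) = 16.5444.

16.544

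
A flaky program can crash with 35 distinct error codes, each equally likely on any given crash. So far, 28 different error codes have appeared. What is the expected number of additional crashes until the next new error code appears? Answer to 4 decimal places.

5.0000

Each crash yields a new error code with probability (35-28)/35 = 7/35, so the wait is geometric with mean 35/7.
E = 35/7 = 5.00000.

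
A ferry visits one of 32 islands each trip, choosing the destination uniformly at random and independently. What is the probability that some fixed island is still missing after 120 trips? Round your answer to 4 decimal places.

0.0222

Each trip misses the fixed island with probability (32-1)/32 = 31/32, independently.
P(still missing after 120) = (31/32)^120 = 0.02215.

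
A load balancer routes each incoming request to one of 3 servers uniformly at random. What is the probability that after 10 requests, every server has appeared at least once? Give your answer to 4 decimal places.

Let A_i be the event that server i is missing after 10 requests. By inclusion–exclusion on the A_i,
P(all seen) = Σ_{j=0}^{3} (-1)^j C(3,j)((3-j)/3)^10
= 1.00000 - 0.05202 + 0.00005 - 0.00000
= 0.94803.

0.9480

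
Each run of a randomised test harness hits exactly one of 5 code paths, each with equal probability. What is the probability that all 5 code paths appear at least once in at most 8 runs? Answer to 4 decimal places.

0.3226

Let A_i be the event that code path i is missing after 8 runs. By inclusion–exclusion on the A_i,
P(all seen) = Σ_{j=0}^{5} (-1)^j C(5,j)((5-j)/5)^8
= 1.00000 - 0.83886 + 0.16796 - 0.00655 + 0.00001 - 0.00000
= 0.32256.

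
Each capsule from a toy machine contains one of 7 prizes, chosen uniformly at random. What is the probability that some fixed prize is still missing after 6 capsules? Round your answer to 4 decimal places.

On each capsule the fixed prize fails to appear with probability 6/7.
P(still missing after 6) = (6/7)^6 = 0.39657.

0.3966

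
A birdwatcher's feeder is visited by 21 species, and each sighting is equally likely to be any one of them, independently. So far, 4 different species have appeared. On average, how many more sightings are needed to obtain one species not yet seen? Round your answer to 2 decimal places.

1.24

The number of sightings until the next new species is geometric with success probability 17/21, so its mean is 21/17.
E = 21/17 = 1.235.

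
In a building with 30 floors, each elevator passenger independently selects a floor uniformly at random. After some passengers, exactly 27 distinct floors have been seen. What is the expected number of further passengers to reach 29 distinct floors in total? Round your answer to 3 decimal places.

From k distinct to k+1 distinct takes on average 30/(30-k) passengers.
Sum over k = 27,...,28: E = 30/3 + 30/2 = 25.0000.

25.000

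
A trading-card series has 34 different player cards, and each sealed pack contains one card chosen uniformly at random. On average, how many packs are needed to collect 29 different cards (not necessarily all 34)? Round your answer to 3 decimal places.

Going from k to k+1 distinct takes a geometric number of packs with mean 34/(34-k).
Sum over k = 0,...,28: E = 34/34 + 34/33 + 34/32 + ... + 34/7 + 34/6 = 62.3858.

62.386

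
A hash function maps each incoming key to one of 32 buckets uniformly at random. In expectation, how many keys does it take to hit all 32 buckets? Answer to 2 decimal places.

After k distinct buckets have appeared, the next key gives a new one with probability (32-k)/32, so the expected wait for the (k+1)-th is 32/(32-k).
E[T] = 32/32 + 32/31 + 32/30 + ... + 32/2 + 32/1 = 32·H_{32}.
H_{32} = 4.058, so E[T] = 129.872.

129.87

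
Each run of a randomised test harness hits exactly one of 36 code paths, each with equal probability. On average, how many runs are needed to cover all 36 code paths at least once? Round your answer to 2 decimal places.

150.28

Split into phases: going from k distinct to k+1 distinct takes on average 36/(36-k) runs.
E[T] = 36/36 + 36/35 + 36/34 + ... + 36/2 + 36/1 = 36·H_{36}.
H_{36} = 4.175, so E[T] = 150.284.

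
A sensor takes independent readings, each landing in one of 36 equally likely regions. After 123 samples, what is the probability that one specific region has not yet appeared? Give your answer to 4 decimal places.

Each sample misses the fixed region with probability (36-1)/36 = 35/36, independently.
P(still missing after 123) = (35/36)^123 = 0.03127.

0.0313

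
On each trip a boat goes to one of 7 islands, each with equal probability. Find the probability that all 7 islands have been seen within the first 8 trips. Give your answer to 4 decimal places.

0.0245

By inclusion–exclusion over which islands are missing,
P(all seen) = Σ_{j=0}^{7} (-1)^j C(7,j)((7-j)/7)^8
= 1.00000 - 2.03950 + 1.42297 - 0.39789 + 0.03983 - 0.00093 + 0.00000 - 0.00000
= 0.02448.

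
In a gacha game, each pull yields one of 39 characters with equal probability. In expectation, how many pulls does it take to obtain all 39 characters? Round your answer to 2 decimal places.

165.89

After k distinct characters have appeared, the next pull gives a new one with probability (39-k)/39, so the expected wait for the (k+1)-th is 39/(39-k).
E[T] = 39/39 + 39/38 + 39/37 + ... + 39/2 + 39/1 = 39·H_{39}.
H_{39} = 4.254, so E[T] = 165.888.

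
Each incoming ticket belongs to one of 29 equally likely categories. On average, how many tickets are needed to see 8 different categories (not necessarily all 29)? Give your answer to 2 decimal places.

Going from k to k+1 distinct takes a geometric number of tickets with mean 29/(29-k).
Sum over k = 0,...,7: E = 29/29 + 29/28 + 29/27 + ... + 29/23 + 29/22 = 9.173.

9.17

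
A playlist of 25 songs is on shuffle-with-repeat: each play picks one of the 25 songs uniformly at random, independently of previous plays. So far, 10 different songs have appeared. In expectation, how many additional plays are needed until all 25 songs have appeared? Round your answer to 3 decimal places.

82.956

From k distinct to k+1 distinct takes on average 25/(25-k) plays.
Sum over k = 10,...,24: E = 25/15 + 25/14 + 25/13 + ... + 25/2 + 25/1 = 82.9557.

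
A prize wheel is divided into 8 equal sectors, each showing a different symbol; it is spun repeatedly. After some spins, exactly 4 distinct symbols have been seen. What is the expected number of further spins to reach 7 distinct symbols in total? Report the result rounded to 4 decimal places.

8.6667

The wait to go from k to k+1 distinct symbols is geometric with mean 8/(8-k).
Sum over k = 4,...,6: E = 8/4 + 8/3 + 8/2 = 8.66667.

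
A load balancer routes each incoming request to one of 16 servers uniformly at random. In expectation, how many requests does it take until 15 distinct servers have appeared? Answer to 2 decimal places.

38.09

Going from k to k+1 distinct takes a geometric number of requests with mean 16/(16-k).
Sum over k = 0,...,14: E = 16/16 + 16/15 + 16/14 + ... + 16/3 + 16/2 = 38.092.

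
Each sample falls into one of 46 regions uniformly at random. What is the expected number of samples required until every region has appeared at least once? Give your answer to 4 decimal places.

The wait to go from k to k+1 distinct regions is geometric with mean 46/(46-k).
E[T] = 46/46 + 46/45 + 46/44 + ... + 46/2 + 46/1 = 46·H_{46}.
H_{46} = 4.41669, so E[T] = 203.16761.

203.1676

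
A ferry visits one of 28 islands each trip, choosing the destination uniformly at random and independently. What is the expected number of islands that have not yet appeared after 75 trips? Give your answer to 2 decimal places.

1.83

For each island, P(unseen after 75) = (27/28)^75 = 0.065.
By linearity of expectation, E[unseen] = 28·(27/28)^75 = 1.831.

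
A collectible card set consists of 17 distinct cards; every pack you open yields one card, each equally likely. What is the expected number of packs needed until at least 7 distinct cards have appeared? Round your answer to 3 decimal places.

With k distinct cards already seen, the next new one arrives after an expected 17/(17-k) packs.
Sum over k = 0,...,6: E = 17/17 + 17/16 + 17/15 + ... + 17/12 + 17/11 = 8.6799.

8.680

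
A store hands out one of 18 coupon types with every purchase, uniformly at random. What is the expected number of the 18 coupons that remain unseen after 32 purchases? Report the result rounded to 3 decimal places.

For each coupon, P(unseen after 32) = (17/18)^32 = 0.1606.
By linearity of expectation, E[unseen] = 18·(17/18)^32 = 2.8901.

2.890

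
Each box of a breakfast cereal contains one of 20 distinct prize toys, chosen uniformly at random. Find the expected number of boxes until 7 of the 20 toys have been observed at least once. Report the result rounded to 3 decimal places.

Going from k to k+1 distinct takes a geometric number of boxes with mean 20/(20-k).
Sum over k = 0,...,6: E = 20/20 + 20/19 + 20/18 + ... + 20/15 + 20/14 = 8.3521.

8.352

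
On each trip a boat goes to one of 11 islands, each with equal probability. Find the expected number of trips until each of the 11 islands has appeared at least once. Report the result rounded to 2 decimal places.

33.22

The wait to go from k to k+1 distinct islands is geometric with mean 11/(11-k).
E[T] = 11/11 + 11/10 + 11/9 + ... + 11/2 + 11/1 = 11·H_{11}.
H_{11} = 3.020, so E[T] = 33.219.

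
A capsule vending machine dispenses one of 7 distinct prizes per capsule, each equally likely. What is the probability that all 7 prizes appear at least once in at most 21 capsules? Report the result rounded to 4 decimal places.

Let A_i be the event that prize i is missing after 21 capsules. By inclusion–exclusion on the A_i,
P(all seen) = Σ_{j=0}^{7} (-1)^j C(7,j)((7-j)/7)^21
= 1.00000 - 0.27493 + 0.01793 - 0.00028 + 0.00000 - 0.00000 + 0.00000 - 0.00000
= 0.74273.

0.7427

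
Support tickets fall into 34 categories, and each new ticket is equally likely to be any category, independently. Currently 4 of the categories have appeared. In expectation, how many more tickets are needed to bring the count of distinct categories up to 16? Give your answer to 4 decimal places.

From k distinct to k+1 distinct takes on average 34/(34-k) tickets.
Sum over k = 4,...,15: E = 34/30 + 34/29 + 34/28 + ... + 34/20 + 34/19 = 16.99589.

16.9959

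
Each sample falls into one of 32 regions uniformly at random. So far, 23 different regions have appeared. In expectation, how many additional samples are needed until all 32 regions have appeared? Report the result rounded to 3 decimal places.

90.527

From k distinct to k+1 distinct takes on average 32/(32-k) samples.
Sum over k = 23,...,31: E = 32/9 + 32/8 + 32/7 + ... + 32/2 + 32/1 = 90.5270.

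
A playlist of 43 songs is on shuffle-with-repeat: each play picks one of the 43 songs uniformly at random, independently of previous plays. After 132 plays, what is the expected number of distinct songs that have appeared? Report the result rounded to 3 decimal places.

41.075

For each song, P(seen in 132 plays) = 1 - (42/43)^132 = 0.9552.
By linearity of expectation, E[distinct seen] = 43·(1 - (42/43)^132) = 41.0745.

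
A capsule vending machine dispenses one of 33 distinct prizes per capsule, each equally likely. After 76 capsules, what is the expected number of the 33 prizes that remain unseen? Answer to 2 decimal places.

For each prize, P(unseen after 76) = (32/33)^76 = 0.096.
By linearity of expectation, E[unseen] = 33·(32/33)^76 = 3.183.

3.18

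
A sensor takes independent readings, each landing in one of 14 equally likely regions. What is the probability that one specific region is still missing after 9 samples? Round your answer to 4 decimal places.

On each sample the fixed region fails to appear with probability 13/14.
P(still missing after 9) = (13/14)^9 = 0.51326.

0.5133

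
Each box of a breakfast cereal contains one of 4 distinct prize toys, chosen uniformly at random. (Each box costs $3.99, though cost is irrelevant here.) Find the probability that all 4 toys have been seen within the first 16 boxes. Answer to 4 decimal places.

0.9600

Let A_i be the event that toy i is missing after 16 boxes. By inclusion–exclusion on the A_i,
P(all seen) = Σ_{j=0}^{4} (-1)^j C(4,j)((4-j)/4)^16
= 1.00000 - 0.04009 + 0.00009 - 0.00000 + 0.00000
= 0.96000.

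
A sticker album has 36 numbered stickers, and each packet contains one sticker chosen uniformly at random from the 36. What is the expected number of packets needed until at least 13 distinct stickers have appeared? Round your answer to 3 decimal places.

Going from k to k+1 distinct takes a geometric number of packets with mean 36/(36-k).
Sum over k = 0,...,12: E = 36/36 + 36/35 + 36/34 + ... + 36/25 + 36/24 = 15.8496.

15.850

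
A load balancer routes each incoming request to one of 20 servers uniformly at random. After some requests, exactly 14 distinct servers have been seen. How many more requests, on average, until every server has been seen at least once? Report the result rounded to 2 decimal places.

49.00

The wait to go from k to k+1 distinct servers is geometric with mean 20/(20-k).
Sum over k = 14,...,19: E = 20/6 + 20/5 + 20/4 + 20/3 + 20/2 + 20/1 = 49.000.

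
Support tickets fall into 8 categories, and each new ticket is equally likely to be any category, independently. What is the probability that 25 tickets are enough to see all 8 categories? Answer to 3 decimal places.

By inclusion–exclusion over which categories are missing,
P(all seen) = Σ_{j=0}^{8} (-1)^j C(8,j)((8-j)/8)^25
= 1.0000 - 0.2840 + 0.0211 - 0.0004 + 0.0000 - 0.0000 + 0.0000 - 0.0000 + 0.0000
= 0.7366.

0.737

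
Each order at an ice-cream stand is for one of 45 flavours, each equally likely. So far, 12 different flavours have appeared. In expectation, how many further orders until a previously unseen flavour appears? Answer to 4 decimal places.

The number of orders until the next new flavour is geometric with success probability 33/45, so its mean is 45/33.
E = 45/33 = 1.36364.

1.3636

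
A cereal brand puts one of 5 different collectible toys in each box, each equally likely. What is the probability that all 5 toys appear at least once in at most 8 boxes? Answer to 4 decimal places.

0.3226

By inclusion–exclusion over which toys are missing,
P(all seen) = Σ_{j=0}^{5} (-1)^j C(5,j)((5-j)/5)^8
= 1.00000 - 0.83886 + 0.16796 - 0.00655 + 0.00001 - 0.00000
= 0.32256.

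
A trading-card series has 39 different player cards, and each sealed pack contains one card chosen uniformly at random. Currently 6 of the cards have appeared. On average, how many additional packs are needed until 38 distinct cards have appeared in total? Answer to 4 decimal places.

120.4631

With k distinct cards already seen, the next new one takes an expected 39/(39-k) packs.
Sum over k = 6,...,37: E = 39/33 + 39/32 + 39/31 + ... + 39/3 + 39/2 = 120.46313.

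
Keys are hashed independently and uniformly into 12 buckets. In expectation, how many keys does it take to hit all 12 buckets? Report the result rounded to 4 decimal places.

37.2385

Split into phases: going from k distinct to k+1 distinct takes on average 12/(12-k) keys.
E[T] = 12/12 + 12/11 + 12/10 + ... + 12/2 + 12/1 = 12·H_{12}.
H_{12} = 3.10321, so E[T] = 37.23853.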